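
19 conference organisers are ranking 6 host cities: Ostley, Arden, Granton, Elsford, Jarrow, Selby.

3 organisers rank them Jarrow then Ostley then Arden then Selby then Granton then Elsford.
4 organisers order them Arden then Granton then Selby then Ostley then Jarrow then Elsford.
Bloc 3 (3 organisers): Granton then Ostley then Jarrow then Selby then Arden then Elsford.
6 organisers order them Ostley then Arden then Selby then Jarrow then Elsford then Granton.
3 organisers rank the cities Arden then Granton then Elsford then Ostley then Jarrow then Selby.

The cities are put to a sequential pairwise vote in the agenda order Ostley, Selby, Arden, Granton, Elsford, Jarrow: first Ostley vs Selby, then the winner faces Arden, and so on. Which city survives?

Round 1: Ostley vs Selby — 15–4, Ostley advances.
Round 2: Ostley vs Arden — 12–7, Ostley advances.
Round 3: Ostley vs Granton — 9–10, Granton advances.
Round 4: Granton vs Elsford — 13–6, Granton advances.
Round 5: Granton vs Jarrow — 10–9, Granton advances.
The agenda winner is Granton.

Granton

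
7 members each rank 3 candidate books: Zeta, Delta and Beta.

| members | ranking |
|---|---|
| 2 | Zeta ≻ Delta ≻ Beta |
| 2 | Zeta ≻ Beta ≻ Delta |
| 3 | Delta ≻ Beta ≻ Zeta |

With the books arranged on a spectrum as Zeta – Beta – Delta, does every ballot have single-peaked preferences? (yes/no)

no

Axis positions: Zeta=1, Beta=2, Delta=3.
Bloc 1: ranking walks positions 1-3-2; Delta is ranked above Beta even though Beta lies between Delta and the peak Zeta on the axis — preferences dip and rise again. Not single-peaked.
Bloc 2 (peak Zeta at position 1): ranking walks positions 1-2-3, expanding outward from the peak — single-peaked.
Bloc 3 (peak Delta at position 3): ranking walks positions 3-2-1, expanding outward from the peak — single-peaked.
Bloc 1 violates single-peakedness, so the profile is not single-peaked on this axis.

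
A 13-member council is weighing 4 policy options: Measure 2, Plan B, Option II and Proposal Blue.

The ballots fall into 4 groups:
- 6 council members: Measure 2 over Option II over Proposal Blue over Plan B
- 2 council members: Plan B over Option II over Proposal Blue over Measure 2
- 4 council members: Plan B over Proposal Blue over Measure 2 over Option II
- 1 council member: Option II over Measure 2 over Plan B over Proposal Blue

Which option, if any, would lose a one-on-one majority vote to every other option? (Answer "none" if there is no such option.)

Head-to-head results (13 council members):
Measure 2 vs Plan B: 7 to 6, Measure 2.
Measure 2 vs Option II: Measure 2, 10–3.
Measure 2 vs Proposal Blue: Measure 2 is ranked higher on 6+1 = 7 ballots, Proposal Blue on 6. Measure 2 wins 7–6.
Plan B vs Option II: Plan B preferred on 2+4 = 6 ballots; Option II wins 7–6.
Plan B vs Proposal Blue: Plan B wins 7–6.
Option II vs Proposal Blue: Option II wins 9–4.
Only Proposal Blue has no wins; Proposal Blue is the Condorcet loser.

Proposal Blue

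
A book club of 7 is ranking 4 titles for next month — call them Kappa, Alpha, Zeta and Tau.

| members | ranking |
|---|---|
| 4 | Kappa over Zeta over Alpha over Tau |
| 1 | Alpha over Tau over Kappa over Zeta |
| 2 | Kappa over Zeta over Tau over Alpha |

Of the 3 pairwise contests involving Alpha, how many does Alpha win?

Alpha against each rival (7 members):
Alpha vs Kappa: Alpha is ranked higher on 1 ballot, Kappa on 6. Kappa wins 6–1.
Alpha vs Zeta: Zeta, 6–1.
Alpha vs Tau: 4+1 = 5 for Alpha, 2 for Tau — Alpha by 5–2.
Alpha beats Tau; loses to Kappa, Zeta — 1 pairwise win.

1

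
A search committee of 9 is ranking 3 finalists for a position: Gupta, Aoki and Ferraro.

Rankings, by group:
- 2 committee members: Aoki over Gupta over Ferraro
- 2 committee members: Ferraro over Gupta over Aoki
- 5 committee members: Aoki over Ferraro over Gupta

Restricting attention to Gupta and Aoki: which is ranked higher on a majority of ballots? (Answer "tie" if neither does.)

Ballots ranking Gupta above Aoki: 2.
Ballots ranking Aoki above Gupta: 9 − 2 = 7.
Aoki wins the head-to-head 7–2.

Aoki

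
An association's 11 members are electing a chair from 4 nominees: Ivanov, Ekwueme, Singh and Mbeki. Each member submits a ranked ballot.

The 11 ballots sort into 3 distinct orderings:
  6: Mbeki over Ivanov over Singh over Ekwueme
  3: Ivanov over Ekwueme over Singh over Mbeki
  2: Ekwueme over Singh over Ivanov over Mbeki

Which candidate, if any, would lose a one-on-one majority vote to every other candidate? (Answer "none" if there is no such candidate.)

Head-to-head results (11 voters):
Ivanov vs Ekwueme: Ivanov preferred on 6+3 = 9 ballots; Ivanov wins 9–2.
Ivanov vs Singh: Ivanov, 9–2.
Ivanov vs Mbeki: 3+2 = 5 for Ivanov, 6 for Mbeki — Mbeki by 6–5.
Ekwueme vs Singh: 5 to 6, Singh.
Ekwueme vs Mbeki: 5 to 6, Mbeki.
Singh vs Mbeki: 3+2 = 5 for Singh, 6 for Mbeki — Mbeki by 6–5.
Ekwueme is beaten in every head-to-head and is the Condorcet loser.

Ekwueme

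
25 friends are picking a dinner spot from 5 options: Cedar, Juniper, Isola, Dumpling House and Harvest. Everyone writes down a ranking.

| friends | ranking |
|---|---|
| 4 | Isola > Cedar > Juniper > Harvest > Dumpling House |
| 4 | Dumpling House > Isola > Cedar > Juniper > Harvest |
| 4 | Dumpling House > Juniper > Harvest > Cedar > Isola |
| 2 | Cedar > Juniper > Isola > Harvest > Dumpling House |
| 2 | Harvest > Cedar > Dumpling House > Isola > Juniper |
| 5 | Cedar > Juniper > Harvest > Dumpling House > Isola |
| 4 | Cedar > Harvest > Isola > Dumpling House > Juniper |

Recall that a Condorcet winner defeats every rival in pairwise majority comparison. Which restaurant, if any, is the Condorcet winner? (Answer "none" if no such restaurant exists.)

Cedar

Pairwise majorities:
Cedar vs Juniper: 4+4+2+2+5+4 = 21 for Cedar, 4 for Juniper — Cedar by 21–4.
Cedar vs Isola: 17 to 8, Cedar.
Cedar vs Dumpling House: 17 to 8, Cedar.
Cedar vs Harvest: Cedar is ranked higher on 4+4+2+5+4 = 19 ballots, Harvest on 6. Cedar wins 19–6.
Juniper vs Isola: 4+2+5 = 11 for Juniper, 14 for Isola — Isola by 14–11.
Juniper vs Dumpling House: Juniper is ranked higher on 4+2+5 = 11 ballots, Dumpling House on 14. Dumpling House wins 14–11.
Juniper vs Harvest: Juniper preferred on 4+4+4+2+5 = 19 ballots; Juniper wins 19–6.
Isola vs Dumpling House: 4+2+4 = 10 for Isola, 15 for Dumpling House — Dumpling House by 15–10.
Isola vs Harvest: 4+4+2 = 10 for Isola, 15 for Harvest — Harvest by 15–10.
Dumpling House vs Harvest: Dumpling House is ranked higher on 4+4 = 8 ballots, Harvest on 17. Harvest wins 17–8.
Cedar defeats every rival head-to-head and is the Condorcet winner.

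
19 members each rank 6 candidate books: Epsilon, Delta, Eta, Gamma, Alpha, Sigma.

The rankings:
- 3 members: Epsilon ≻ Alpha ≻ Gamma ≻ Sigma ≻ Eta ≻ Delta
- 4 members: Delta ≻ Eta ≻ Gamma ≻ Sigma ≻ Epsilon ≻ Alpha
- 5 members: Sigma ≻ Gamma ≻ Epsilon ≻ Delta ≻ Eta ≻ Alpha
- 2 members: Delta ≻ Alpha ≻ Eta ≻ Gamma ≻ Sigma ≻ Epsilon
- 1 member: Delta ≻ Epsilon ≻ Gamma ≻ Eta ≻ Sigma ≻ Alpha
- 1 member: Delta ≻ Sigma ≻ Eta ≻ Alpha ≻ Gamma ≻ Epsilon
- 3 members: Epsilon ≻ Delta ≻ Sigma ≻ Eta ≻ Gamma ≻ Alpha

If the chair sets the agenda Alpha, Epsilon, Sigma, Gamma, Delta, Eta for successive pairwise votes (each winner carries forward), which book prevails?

Delta

Round 1: Alpha vs Epsilon — 3–16, Epsilon advances.
Round 2: Epsilon vs Sigma — 7–12, Sigma advances.
Round 3: Sigma vs Gamma — 9–10, Gamma advances.
Round 4: Gamma vs Delta — 8–11, Delta advances.
Round 5: Delta vs Eta — 16–3, Delta advances.
Delta survives the agenda.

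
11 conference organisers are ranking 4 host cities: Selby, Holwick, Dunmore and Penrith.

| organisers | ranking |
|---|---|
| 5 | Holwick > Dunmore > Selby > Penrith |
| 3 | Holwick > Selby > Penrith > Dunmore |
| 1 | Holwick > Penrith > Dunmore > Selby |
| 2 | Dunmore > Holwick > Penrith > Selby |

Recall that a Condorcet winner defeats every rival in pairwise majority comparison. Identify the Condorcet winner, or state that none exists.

Pairwise majorities:
Selby vs Holwick: 0 for Selby, 11 for Holwick — Holwick by 11–0.
Selby vs Dunmore: Selby is ranked higher on 3 ballots, Dunmore on 8. Dunmore wins 8–3.
Selby vs Penrith: 8 to 3, Selby.
Holwick vs Dunmore: Holwick preferred on 5+3+1 = 9 ballots; Holwick wins 9–2.
Holwick vs Penrith: 11 to 0, Holwick.
Dunmore vs Penrith: 7 to 4, Dunmore.
Holwick beats each of Selby, Dunmore, Penrith — Holwick is the Condorcet winner.

Holwick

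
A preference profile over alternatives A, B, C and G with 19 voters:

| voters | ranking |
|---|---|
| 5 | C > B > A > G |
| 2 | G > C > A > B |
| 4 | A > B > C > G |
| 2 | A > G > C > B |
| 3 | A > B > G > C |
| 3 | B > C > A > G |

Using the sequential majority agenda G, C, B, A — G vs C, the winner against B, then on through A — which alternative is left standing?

A

Round 1: G vs C — 7–12, C advances.
Round 2: C vs B — 9–10, B advances.
Round 3: B vs A — 8–11, A advances.
The agenda winner is A.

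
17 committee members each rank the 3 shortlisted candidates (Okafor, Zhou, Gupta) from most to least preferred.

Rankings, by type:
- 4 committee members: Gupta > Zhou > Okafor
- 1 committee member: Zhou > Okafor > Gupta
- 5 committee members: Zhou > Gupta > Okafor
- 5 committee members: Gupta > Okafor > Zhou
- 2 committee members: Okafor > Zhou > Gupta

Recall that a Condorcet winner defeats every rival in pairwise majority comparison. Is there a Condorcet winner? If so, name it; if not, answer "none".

Pairwise majorities:
Okafor vs Zhou: Zhou wins 10–7.
Okafor vs Gupta: Gupta, 14–3.
Zhou vs Gupta: Gupta wins 9–8.
Gupta beats each of Okafor, Zhou — Gupta is the Condorcet winner.

Gupta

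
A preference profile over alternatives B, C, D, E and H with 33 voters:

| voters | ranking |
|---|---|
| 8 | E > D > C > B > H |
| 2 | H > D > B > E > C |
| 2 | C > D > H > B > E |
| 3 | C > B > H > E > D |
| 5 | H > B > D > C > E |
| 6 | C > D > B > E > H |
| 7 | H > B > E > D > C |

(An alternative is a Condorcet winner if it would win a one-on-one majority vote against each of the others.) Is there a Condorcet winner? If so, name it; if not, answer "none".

Head-to-head results (33 voters):
B vs C: B is ranked higher on 2+5+7 = 14 ballots, C on 19. C wins 19–14.
B vs D: 3+5+7 = 15 for B, 18 for D — D by 18–15.
B vs E: B is ranked higher on 2+2+3+5+6+7 = 25 ballots, E on 8. B wins 25–8.
B vs H: 8+3+6 = 17 for B, 16 for H — B by 17–16.
C vs D: D wins 22–11.
C vs E: E, 17–16.
C vs H: 8+2+3+6 = 19 for C, 14 for H — C by 19–14.
D vs E: D preferred on 2+2+5+6 = 15 ballots; E wins 18–15.
D vs H: D preferred on 8+2+6 = 16 ballots; H wins 17–16.
E vs H: 8+6 = 14 for E, 19 for H — H by 19–14.
No alternative is unbeaten: B loses to C; C loses to D; D loses to E; E loses to B; H loses to B. In particular B beats E beats C beats B is a majority cycle — no Condorcet winner exists.

none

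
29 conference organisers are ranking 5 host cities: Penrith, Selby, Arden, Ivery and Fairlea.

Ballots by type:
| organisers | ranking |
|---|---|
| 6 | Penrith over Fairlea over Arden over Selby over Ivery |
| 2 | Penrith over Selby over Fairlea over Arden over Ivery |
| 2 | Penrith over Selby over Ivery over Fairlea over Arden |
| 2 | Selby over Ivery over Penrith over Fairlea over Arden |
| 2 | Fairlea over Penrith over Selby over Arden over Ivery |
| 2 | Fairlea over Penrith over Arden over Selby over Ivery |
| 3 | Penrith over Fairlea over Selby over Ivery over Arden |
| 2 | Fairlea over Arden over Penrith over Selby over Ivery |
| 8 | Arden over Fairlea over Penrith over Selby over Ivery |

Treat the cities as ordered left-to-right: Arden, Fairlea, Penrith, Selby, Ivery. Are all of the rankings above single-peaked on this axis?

Axis positions: Arden=1, Fairlea=2, Penrith=3, Selby=4, Ivery=5.
Type 1 (peak Penrith at position 3): ranking walks positions 3-2-1-4-5, expanding outward from the peak — single-peaked.
Type 2 (peak Penrith at position 3): ranking walks positions 3-4-2-1-5, expanding outward from the peak — single-peaked.
Type 3 (peak Penrith at position 3): ranking walks positions 3-4-5-2-1, expanding outward from the peak — single-peaked.
Type 4 (peak Selby at position 4): ranking walks positions 4-5-3-2-1, expanding outward from the peak — single-peaked.
Type 5 (peak Fairlea at position 2): ranking walks positions 2-3-4-1-5, expanding outward from the peak — single-peaked.
Type 6 (peak Fairlea at position 2): ranking walks positions 2-3-1-4-5, expanding outward from the peak — single-peaked.
Type 7 (peak Penrith at position 3): ranking walks positions 3-2-4-5-1, expanding outward from the peak — single-peaked.
Type 8 (peak Fairlea at position 2): ranking walks positions 2-1-3-4-5, expanding outward from the peak — single-peaked.
Type 9 (peak Arden at position 1): ranking walks positions 1-2-3-4-5, expanding outward from the peak — single-peaked.
Every ranking is single-peaked on this axis.

yes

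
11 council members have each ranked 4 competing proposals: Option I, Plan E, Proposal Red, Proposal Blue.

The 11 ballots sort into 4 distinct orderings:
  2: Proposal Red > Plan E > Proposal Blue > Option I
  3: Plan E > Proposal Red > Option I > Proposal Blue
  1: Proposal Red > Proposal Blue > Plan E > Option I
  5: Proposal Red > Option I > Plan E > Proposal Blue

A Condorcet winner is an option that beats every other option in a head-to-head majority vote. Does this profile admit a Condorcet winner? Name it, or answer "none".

Proposal Red

Check each pair by majority over 11 ballots:
Option I vs Plan E: 5 to 6, Plan E.
Option I vs Proposal Red: 0 to 11, Proposal Red.
Option I vs Proposal Blue: Option I is ranked higher on 3+5 = 8 ballots, Proposal Blue on 3. Option I wins 8–3.
Plan E vs Proposal Red: 3 to 8, Proposal Red.
Plan E vs Proposal Blue: Plan E is ranked higher on 2+3+5 = 10 ballots, Proposal Blue on 1. Plan E wins 10–1.
Proposal Red vs Proposal Blue: Proposal Red is ranked higher on 2+3+1+5 = 11 ballots, Proposal Blue on 0. Proposal Red wins 11–0.
Proposal Red beats each of Option I, Plan E, Proposal Blue — Proposal Red is the Condorcet winner.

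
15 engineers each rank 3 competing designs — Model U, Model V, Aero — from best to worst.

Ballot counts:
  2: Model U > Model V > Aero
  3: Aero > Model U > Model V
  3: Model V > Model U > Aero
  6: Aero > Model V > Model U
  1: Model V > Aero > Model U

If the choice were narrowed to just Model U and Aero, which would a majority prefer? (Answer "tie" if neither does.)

Aero

Ballots ranking Model U above Aero: 2 + 3 = 5.
Ballots ranking Aero above Model U: 15 − 5 = 10.
Aero wins the head-to-head 10–5.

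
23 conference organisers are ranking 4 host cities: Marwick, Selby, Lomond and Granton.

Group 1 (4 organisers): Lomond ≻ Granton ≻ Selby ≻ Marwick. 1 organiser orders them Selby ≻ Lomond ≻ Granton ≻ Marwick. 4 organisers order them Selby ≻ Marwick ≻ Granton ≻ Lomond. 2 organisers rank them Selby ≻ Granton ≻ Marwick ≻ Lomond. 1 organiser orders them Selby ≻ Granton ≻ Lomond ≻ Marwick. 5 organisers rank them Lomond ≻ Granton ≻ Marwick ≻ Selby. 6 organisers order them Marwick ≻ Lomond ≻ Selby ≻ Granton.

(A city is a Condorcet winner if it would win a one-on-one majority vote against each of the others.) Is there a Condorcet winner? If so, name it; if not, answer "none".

none

Check each pair by majority over 23 ballots:
Marwick vs Selby: 5+6 = 11 for Marwick, 12 for Selby — Selby by 12–11.
Marwick vs Lomond: 12 to 11, Marwick.
Marwick vs Granton: Marwick preferred on 4+6 = 10 ballots; Granton wins 13–10.
Selby vs Lomond: Lomond, 15–8.
Selby vs Granton: Selby wins 14–9.
Lomond vs Granton: 4+1+5+6 = 16 for Lomond, 7 for Granton — Lomond by 16–7.
No city is unbeaten: Marwick loses to Selby; Selby loses to Lomond; Lomond loses to Marwick; Granton loses to Selby. In particular Marwick > Lomond > Selby > Marwick is a majority cycle — no Condorcet winner exists.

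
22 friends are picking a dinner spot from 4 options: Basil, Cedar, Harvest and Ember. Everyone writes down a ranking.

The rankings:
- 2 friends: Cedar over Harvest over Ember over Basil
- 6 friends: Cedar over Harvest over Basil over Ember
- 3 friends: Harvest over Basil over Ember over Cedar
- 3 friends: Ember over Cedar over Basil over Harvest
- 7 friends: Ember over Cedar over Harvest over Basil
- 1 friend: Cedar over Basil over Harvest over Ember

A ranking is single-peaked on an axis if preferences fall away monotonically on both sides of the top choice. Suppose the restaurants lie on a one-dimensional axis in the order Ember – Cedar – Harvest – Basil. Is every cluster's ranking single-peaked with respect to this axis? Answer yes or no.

Axis positions: Ember=1, Cedar=2, Harvest=3, Basil=4.
Cluster 1 (peak Cedar at position 2): ranking walks positions 2-3-1-4, expanding outward from the peak — single-peaked.
Cluster 2 (peak Cedar at position 2): ranking walks positions 2-3-4-1, expanding outward from the peak — single-peaked.
Cluster 3: ranking walks positions 3-4-1-2; Ember is ranked above Cedar even though Cedar lies between Ember and the peak Harvest on the axis — preferences dip and rise again. Not single-peaked.
Cluster 4: ranking walks positions 1-2-4-3; Basil is ranked above Harvest even though Harvest lies between Basil and the peak Ember on the axis — preferences dip and rise again. Not single-peaked.
Cluster 5 (peak Ember at position 1): ranking walks positions 1-2-3-4, expanding outward from the peak — single-peaked.
Cluster 6: ranking walks positions 2-4-3-1; Basil is ranked above Harvest even though Harvest lies between Basil and the peak Cedar on the axis — preferences dip and rise again. Not single-peaked.
Cluster 3 violates single-peakedness, so the profile is not single-peaked on this axis.

no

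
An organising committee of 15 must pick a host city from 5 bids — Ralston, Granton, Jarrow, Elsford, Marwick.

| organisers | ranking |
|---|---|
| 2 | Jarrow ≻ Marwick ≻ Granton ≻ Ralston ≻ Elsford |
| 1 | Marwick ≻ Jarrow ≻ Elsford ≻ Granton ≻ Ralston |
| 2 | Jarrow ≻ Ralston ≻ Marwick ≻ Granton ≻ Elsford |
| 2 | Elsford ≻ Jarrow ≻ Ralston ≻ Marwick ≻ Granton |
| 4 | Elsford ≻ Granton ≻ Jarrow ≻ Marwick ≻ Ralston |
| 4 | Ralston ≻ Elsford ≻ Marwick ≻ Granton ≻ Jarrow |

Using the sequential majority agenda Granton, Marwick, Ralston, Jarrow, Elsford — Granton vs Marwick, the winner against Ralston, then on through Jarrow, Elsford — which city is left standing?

Elsford

Round 1: Granton vs Marwick — 4–11, Marwick advances.
Round 2: Marwick vs Ralston — 7–8, Ralston advances.
Round 3: Ralston vs Jarrow — 4–11, Jarrow advances.
Round 4: Jarrow vs Elsford — 5–10, Elsford advances.
The agenda winner is Elsford.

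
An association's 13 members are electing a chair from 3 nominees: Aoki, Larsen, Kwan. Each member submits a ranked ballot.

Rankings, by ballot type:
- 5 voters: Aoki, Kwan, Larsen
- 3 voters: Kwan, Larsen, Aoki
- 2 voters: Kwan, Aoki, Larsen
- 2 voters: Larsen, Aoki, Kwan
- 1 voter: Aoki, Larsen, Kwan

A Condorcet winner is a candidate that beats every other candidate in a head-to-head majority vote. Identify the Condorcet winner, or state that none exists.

Aoki

Head-to-head results (13 voters):
Aoki vs Larsen: Aoki, 8–5.
Aoki vs Kwan: 5+2+1 = 8 for Aoki, 5 for Kwan — Aoki by 8–5.
Larsen vs Kwan: Kwan wins 10–3.
Aoki wins every pairwise contest, so Aoki is the Condorcet winner.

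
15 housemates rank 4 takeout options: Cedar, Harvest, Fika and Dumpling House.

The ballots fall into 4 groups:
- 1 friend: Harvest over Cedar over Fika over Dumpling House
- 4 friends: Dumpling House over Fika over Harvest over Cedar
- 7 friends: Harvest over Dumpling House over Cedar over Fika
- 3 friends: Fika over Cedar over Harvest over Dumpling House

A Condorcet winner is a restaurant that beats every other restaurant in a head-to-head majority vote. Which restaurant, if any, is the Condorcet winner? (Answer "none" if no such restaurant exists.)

Harvest

Head-to-head results (15 friends):
Cedar–Harvest: Harvest 12–3.
Cedar vs Fika: Cedar, 8–7.
Cedar vs Dumpling House: Dumpling House, 11–4.
Harvest–Fika: Harvest 8–7.
Harvest vs Dumpling House: Harvest wins 11–4.
Fika–Dumpling House: Dumpling House 11–4.
Harvest defeats every rival head-to-head and is the Condorcet winner.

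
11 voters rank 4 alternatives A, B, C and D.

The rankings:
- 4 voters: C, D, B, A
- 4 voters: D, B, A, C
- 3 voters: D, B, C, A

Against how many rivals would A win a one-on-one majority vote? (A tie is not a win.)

A against each rival (11 voters):
A vs B: A is ranked higher on 0 ballots, B on 11. B wins 11–0.
A vs C: A is ranked higher on 4 ballots, C on 7. C wins 7–4.
A vs D: 0 to 11, D.
A beats no one; loses to B, C, D — 0 pairwise wins.

0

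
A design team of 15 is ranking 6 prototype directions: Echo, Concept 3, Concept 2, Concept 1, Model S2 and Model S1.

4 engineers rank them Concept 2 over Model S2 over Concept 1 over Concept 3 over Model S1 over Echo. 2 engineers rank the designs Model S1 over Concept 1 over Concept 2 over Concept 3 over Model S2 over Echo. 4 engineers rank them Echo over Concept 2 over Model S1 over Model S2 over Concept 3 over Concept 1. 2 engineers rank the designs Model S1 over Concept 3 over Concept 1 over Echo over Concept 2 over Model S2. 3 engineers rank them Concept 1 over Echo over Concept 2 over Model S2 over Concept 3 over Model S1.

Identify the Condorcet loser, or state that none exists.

Pairwise majorities:
Echo vs Concept 3: Concept 3, 8–7.
Echo–Concept 2: Echo 9–6.
Echo vs Concept 1: Echo is ranked higher on 4 ballots, Concept 1 on 11. Concept 1 wins 11–4.
Echo vs Model S2: Echo, 9–6.
Echo vs Model S1: Model S1 wins 8–7.
Concept 3–Concept 2: Concept 2 13–2.
Concept 3 vs Concept 1: 6 to 9, Concept 1.
Concept 3 vs Model S2: Model S2, 11–4.
Concept 3 vs Model S1: Model S1, 8–7.
Concept 2–Concept 1: Concept 2 8–7.
Concept 2 vs Model S2: Concept 2 wins 15–0.
Concept 2 vs Model S1: Concept 2 wins 11–4.
Concept 1–Model S2: Model S2 8–7.
Concept 1 vs Model S1: 4+3 = 7 for Concept 1, 8 for Model S1 — Model S1 by 8–7.
Model S2 vs Model S1: 7 to 8, Model S1.
Each design has at least one pairwise win (Echo beats Concept 2; Concept 3 beats Echo; Concept 2 beats Concept 3; Concept 1 beats Echo; Model S2 beats Concept 3; Model S1 beats Echo) — no Condorcet loser.

none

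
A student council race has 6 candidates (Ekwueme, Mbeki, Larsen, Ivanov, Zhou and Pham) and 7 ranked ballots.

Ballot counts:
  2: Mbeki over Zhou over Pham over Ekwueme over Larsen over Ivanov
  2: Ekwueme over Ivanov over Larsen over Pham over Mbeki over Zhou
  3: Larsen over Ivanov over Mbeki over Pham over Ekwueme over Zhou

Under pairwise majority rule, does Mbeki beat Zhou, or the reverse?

Ballots ranking Mbeki above Zhou: 2 + 2 + 3 = 7.
Ballots ranking Zhou above Mbeki: 7 − 7 = 0.
Mbeki wins the head-to-head 7–0.

Mbeki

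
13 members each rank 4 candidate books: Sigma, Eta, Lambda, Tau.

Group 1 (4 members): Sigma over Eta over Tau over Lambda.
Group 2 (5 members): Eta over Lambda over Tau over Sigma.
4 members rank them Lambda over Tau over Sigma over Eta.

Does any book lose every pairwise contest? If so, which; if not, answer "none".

Head-to-head results (13 members):
Sigma vs Eta: Sigma preferred on 4+4 = 8 ballots; Sigma wins 8–5.
Sigma vs Lambda: 4 for Sigma, 9 for Lambda — Lambda by 9–4.
Sigma vs Tau: Tau wins 9–4.
Eta vs Lambda: 4+5 = 9 for Eta, 4 for Lambda — Eta by 9–4.
Eta–Tau: Eta 9–4.
Lambda vs Tau: Lambda preferred on 5+4 = 9 ballots; Lambda wins 9–4.
Every book wins at least one matchup (Sigma beats Eta; Eta beats Lambda; Lambda beats Sigma; Tau beats Sigma), so there is no Condorcet loser.

none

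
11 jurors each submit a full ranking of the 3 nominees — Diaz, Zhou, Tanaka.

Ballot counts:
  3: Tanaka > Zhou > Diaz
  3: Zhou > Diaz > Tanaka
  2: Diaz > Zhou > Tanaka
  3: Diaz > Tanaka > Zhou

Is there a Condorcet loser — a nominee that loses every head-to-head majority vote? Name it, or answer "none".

none

Head-to-head results (11 jurors):
Diaz vs Zhou: Diaz preferred on 2+3 = 5 ballots; Zhou wins 6–5.
Diaz–Tanaka: Diaz 8–3.
Zhou vs Tanaka: Tanaka wins 6–5.
Every nominee wins at least one matchup (Diaz beats Tanaka; Zhou beats Diaz; Tanaka beats Zhou), so there is no Condorcet loser.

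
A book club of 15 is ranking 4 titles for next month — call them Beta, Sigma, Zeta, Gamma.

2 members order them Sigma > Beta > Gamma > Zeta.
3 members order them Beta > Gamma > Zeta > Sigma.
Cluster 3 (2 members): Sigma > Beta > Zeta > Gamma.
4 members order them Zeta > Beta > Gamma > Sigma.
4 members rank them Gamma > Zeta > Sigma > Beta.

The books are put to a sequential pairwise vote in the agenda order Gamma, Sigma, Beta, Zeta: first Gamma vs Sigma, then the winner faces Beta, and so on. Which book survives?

Zeta

Round 1: Gamma vs Sigma — 11–4, Gamma advances.
Round 2: Gamma vs Beta — 4–11, Beta advances.
Round 3: Beta vs Zeta — 7–8, Zeta advances.
Zeta survives the agenda.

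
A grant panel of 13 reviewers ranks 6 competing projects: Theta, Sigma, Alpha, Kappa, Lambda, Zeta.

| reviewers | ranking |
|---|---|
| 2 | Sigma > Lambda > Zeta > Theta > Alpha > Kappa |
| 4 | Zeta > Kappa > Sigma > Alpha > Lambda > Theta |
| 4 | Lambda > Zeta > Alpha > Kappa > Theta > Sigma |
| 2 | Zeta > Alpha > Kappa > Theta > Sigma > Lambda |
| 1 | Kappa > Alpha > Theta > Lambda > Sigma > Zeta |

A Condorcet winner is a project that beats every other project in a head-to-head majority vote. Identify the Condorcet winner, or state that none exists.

Pairwise majorities:
Theta vs Sigma: Theta wins 7–6.
Theta vs Alpha: Alpha, 11–2.
Theta vs Kappa: Kappa wins 11–2.
Theta vs Lambda: Lambda wins 10–3.
Theta–Zeta: Zeta 12–1.
Sigma vs Alpha: Alpha, 7–6.
Sigma vs Kappa: Kappa, 11–2.
Sigma vs Lambda: Sigma wins 8–5.
Sigma vs Zeta: Zeta wins 10–3.
Alpha–Kappa: Alpha 8–5.
Alpha vs Lambda: Alpha, 7–6.
Alpha vs Zeta: Zeta, 12–1.
Kappa vs Lambda: Kappa wins 7–6.
Kappa vs Zeta: Zeta, 12–1.
Lambda vs Zeta: Lambda, 7–6.
No project is unbeaten: Theta loses to Alpha; Sigma loses to Theta; Alpha loses to Zeta; Kappa loses to Alpha; Lambda loses to Sigma; Zeta loses to Lambda. In particular Theta > Sigma > Lambda > Theta is a majority cycle — no Condorcet winner exists.

none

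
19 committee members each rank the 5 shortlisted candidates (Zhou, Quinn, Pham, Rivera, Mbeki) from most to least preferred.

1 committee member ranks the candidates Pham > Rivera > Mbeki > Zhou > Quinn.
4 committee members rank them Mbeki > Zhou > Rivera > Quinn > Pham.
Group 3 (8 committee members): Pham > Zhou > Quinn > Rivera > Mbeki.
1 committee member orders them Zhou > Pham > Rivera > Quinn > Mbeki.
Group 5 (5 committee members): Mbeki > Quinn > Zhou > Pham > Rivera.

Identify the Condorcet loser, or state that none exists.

none

Pairwise majorities:
Zhou vs Quinn: Zhou preferred on 1+4+8+1 = 14 ballots; Zhou wins 14–5.
Zhou vs Pham: 10 to 9, Zhou.
Zhou vs Rivera: Zhou preferred on 4+8+1+5 = 18 ballots; Zhou wins 18–1.
Zhou–Mbeki: Mbeki 10–9.
Quinn vs Pham: 9 to 10, Pham.
Quinn–Rivera: Quinn 13–6.
Quinn vs Mbeki: Mbeki wins 10–9.
Pham vs Rivera: 15 to 4, Pham.
Pham vs Mbeki: Pham wins 10–9.
Rivera vs Mbeki: Rivera preferred on 1+8+1 = 10 ballots; Rivera wins 10–9.
Every candidate wins at least one matchup (Zhou beats Quinn; Quinn beats Rivera; Pham beats Quinn; Rivera beats Mbeki; Mbeki beats Zhou), so there is no Condorcet loser.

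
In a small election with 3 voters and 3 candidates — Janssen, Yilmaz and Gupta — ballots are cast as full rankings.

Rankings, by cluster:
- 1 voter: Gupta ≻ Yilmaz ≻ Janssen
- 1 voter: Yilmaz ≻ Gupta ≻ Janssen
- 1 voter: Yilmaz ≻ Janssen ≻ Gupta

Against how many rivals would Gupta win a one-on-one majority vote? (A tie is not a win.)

1

Gupta against each rival (3 voters):
Gupta vs Janssen: 1+1 = 2 for Gupta, 1 for Janssen — Gupta by 2–1.
Gupta vs Yilmaz: 1 for Gupta, 2 for Yilmaz — Yilmaz by 2–1.
Gupta beats Janssen; loses to Yilmaz — 1 pairwise win.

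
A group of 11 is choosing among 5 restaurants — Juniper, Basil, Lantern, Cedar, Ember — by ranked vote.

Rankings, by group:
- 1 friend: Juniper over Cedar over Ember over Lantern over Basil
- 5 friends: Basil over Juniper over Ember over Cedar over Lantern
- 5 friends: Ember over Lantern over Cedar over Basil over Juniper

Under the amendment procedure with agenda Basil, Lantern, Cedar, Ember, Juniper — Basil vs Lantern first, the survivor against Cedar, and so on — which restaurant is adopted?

Round 1: Basil vs Lantern — 5–6, Lantern advances.
Round 2: Lantern vs Cedar — 5–6, Cedar advances.
Round 3: Cedar vs Ember — 1–10, Ember advances.
Round 4: Ember vs Juniper — 5–6, Juniper advances.
The agenda winner is Juniper.

Juniper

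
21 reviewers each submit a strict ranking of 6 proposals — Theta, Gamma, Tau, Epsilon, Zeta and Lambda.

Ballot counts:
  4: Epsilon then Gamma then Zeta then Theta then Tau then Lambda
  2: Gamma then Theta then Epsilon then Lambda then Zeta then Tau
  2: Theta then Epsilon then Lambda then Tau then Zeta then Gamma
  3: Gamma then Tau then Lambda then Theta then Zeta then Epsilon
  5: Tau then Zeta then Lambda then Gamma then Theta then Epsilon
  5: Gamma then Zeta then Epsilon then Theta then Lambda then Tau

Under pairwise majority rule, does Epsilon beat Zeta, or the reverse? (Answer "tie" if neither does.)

Ballots ranking Epsilon above Zeta: 4 + 2 + 2 = 8.
Ballots ranking Zeta above Epsilon: 21 − 8 = 13.
Zeta wins the head-to-head 13–8.

Zeta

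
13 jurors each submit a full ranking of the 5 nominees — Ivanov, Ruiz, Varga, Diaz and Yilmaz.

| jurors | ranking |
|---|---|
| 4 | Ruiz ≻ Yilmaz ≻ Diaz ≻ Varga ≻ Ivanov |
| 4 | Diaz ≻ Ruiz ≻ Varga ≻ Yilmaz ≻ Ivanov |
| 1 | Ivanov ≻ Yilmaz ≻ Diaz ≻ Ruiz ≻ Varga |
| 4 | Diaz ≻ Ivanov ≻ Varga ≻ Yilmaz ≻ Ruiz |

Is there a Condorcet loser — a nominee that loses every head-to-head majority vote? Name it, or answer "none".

Head-to-head results (13 jurors):
Ivanov vs Ruiz: 5 to 8, Ruiz.
Ivanov–Varga: Varga 8–5.
Ivanov vs Diaz: Ivanov preferred on 1 ballot; Diaz wins 12–1.
Ivanov vs Yilmaz: Ivanov preferred on 1+4 = 5 ballots; Yilmaz wins 8–5.
Ruiz vs Varga: Ruiz preferred on 4+4+1 = 9 ballots; Ruiz wins 9–4.
Ruiz vs Diaz: Ruiz is ranked higher on 4 ballots, Diaz on 9. Diaz wins 9–4.
Ruiz vs Yilmaz: Ruiz wins 8–5.
Varga vs Diaz: 0 to 13, Diaz.
Varga vs Yilmaz: 4+4 = 8 for Varga, 5 for Yilmaz — Varga by 8–5.
Diaz vs Yilmaz: Diaz wins 8–5.
Only Ivanov has no wins; Ivanov is the Condorcet loser.

Ivanov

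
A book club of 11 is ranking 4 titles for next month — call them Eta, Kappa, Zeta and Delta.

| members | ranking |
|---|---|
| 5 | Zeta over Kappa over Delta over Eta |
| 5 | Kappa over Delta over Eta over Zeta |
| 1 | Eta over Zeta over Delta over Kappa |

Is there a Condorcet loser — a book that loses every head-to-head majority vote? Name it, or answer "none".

Head-to-head results (11 members):
Eta vs Kappa: Eta is ranked higher on 1 ballot, Kappa on 10. Kappa wins 10–1.
Eta vs Zeta: Eta is ranked higher on 5+1 = 6 ballots, Zeta on 5. Eta wins 6–5.
Eta vs Delta: Delta wins 10–1.
Kappa vs Zeta: Zeta, 6–5.
Kappa vs Delta: 10 to 1, Kappa.
Zeta vs Delta: 6 to 5, Zeta.
Every book wins at least one matchup (Eta beats Zeta; Kappa beats Eta; Zeta beats Kappa; Delta beats Eta), so there is no Condorcet loser.

none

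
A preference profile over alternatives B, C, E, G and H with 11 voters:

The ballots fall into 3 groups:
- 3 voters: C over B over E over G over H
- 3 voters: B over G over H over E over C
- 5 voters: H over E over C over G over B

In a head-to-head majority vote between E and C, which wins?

E

Ballots ranking E above C: 3 + 5 = 8.
Ballots ranking C above E: 11 − 8 = 3.
E wins the head-to-head 8–3.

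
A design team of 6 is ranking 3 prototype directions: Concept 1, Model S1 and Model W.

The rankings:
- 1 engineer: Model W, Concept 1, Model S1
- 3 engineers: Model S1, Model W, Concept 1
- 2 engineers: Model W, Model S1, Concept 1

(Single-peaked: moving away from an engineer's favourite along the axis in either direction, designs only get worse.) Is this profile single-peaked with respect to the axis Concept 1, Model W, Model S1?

yes

Axis positions: Concept 1=1, Model W=2, Model S1=3.
Group 1 (peak Model W at position 2): ranking walks positions 2-1-3, expanding outward from the peak — single-peaked.
Group 2 (peak Model S1 at position 3): ranking walks positions 3-2-1, expanding outward from the peak — single-peaked.
Group 3 (peak Model W at position 2): ranking walks positions 2-3-1, expanding outward from the peak — single-peaked.
Every ranking is single-peaked on this axis.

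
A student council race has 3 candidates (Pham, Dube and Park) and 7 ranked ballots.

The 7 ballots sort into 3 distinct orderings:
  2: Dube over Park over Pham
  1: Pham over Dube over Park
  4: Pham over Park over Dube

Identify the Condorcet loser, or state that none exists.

Head-to-head results (7 voters):
Pham–Dube: Pham 5–2.
Pham vs Park: Pham wins 5–2.
Dube vs Park: Park, 4–3.
Dube is beaten in every head-to-head and is the Condorcet loser.

Dube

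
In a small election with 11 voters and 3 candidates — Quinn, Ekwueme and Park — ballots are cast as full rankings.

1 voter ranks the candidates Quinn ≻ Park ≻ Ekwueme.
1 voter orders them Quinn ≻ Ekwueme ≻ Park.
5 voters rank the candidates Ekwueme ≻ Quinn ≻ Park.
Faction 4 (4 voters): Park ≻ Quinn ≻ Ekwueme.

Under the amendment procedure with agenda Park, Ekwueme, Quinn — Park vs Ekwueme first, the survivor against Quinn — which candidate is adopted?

Quinn

Round 1: Park vs Ekwueme — 5–6, Ekwueme advances.
Round 2: Ekwueme vs Quinn — 5–6, Quinn advances.
The agenda winner is Quinn.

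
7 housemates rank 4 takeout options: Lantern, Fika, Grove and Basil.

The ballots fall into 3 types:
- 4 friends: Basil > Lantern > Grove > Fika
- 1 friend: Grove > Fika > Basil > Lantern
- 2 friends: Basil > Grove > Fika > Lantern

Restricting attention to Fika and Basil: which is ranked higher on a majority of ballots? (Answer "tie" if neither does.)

Basil

Ballots ranking Fika above Basil: 1.
Ballots ranking Basil above Fika: 7 − 1 = 6.
Basil wins the head-to-head 6–1.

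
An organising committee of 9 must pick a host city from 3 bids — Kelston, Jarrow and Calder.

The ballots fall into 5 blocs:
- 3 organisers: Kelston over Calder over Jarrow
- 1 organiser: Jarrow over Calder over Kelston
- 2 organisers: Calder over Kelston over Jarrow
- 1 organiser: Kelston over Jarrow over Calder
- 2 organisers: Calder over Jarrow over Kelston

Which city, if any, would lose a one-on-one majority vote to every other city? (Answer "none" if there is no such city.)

Head-to-head results (9 organisers):
Kelston vs Jarrow: 3+2+1 = 6 for Kelston, 3 for Jarrow — Kelston by 6–3.
Kelston vs Calder: Calder wins 5–4.
Jarrow vs Calder: Jarrow preferred on 1+1 = 2 ballots; Calder wins 7–2.
Only Jarrow has no wins; Jarrow is the Condorcet loser.

Jarrow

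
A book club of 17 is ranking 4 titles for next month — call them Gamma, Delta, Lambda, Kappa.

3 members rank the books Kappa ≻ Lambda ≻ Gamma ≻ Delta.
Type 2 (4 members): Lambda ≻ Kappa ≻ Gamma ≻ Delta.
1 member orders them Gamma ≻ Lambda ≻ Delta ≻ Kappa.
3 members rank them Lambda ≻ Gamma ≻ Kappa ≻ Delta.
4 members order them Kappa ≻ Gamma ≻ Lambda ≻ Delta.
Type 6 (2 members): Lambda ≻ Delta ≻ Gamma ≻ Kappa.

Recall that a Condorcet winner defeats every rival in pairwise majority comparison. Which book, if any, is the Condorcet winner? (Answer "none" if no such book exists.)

Lambda

Pairwise majorities:
Gamma vs Delta: 15 to 2, Gamma.
Gamma vs Lambda: Gamma is ranked higher on 1+4 = 5 ballots, Lambda on 12. Lambda wins 12–5.
Gamma vs Kappa: Gamma is ranked higher on 1+3+2 = 6 ballots, Kappa on 11. Kappa wins 11–6.
Delta vs Lambda: Lambda, 17–0.
Delta vs Kappa: 1+2 = 3 for Delta, 14 for Kappa — Kappa by 14–3.
Lambda vs Kappa: 4+1+3+2 = 10 for Lambda, 7 for Kappa — Lambda by 10–7.
Lambda wins every pairwise contest, so Lambda is the Condorcet winner.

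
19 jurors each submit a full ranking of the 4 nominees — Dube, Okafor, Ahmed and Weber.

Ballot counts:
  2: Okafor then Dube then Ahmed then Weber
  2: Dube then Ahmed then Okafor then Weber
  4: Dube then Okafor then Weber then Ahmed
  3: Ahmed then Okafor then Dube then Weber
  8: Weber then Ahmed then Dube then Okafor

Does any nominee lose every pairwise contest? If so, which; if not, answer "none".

Head-to-head results (19 jurors):
Dube vs Okafor: Dube preferred on 2+4+8 = 14 ballots; Dube wins 14–5.
Dube vs Ahmed: 8 to 11, Ahmed.
Dube vs Weber: Dube is ranked higher on 2+2+4+3 = 11 ballots, Weber on 8. Dube wins 11–8.
Okafor vs Ahmed: Ahmed wins 13–6.
Okafor vs Weber: 2+2+4+3 = 11 for Okafor, 8 for Weber — Okafor by 11–8.
Ahmed vs Weber: Ahmed is ranked higher on 2+2+3 = 7 ballots, Weber on 12. Weber wins 12–7.
Each nominee has at least one pairwise win (Dube beats Okafor; Okafor beats Weber; Ahmed beats Dube; Weber beats Ahmed) — no Condorcet loser.

none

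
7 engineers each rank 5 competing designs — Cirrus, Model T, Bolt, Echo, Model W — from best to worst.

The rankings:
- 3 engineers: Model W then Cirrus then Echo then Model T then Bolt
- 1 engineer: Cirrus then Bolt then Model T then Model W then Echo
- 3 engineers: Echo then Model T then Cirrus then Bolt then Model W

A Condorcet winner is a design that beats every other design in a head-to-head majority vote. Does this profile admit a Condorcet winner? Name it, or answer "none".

Cirrus

Pairwise majorities:
Cirrus vs Model T: 3+1 = 4 for Cirrus, 3 for Model T — Cirrus by 4–3.
Cirrus vs Bolt: Cirrus preferred on 3+1+3 = 7 ballots; Cirrus wins 7–0.
Cirrus vs Echo: Cirrus is ranked higher on 3+1 = 4 ballots, Echo on 3. Cirrus wins 4–3.
Cirrus vs Model W: Cirrus is ranked higher on 1+3 = 4 ballots, Model W on 3. Cirrus wins 4–3.
Model T vs Bolt: 3+3 = 6 for Model T, 1 for Bolt — Model T by 6–1.
Model T vs Echo: 1 to 6, Echo.
Model T vs Model W: 1+3 = 4 for Model T, 3 for Model W — Model T by 4–3.
Bolt vs Echo: 1 to 6, Echo.
Bolt vs Model W: 1+3 = 4 for Bolt, 3 for Model W — Bolt by 4–3.
Echo vs Model W: 3 for Echo, 4 for Model W — Model W by 4–3.
Cirrus wins every pairwise contest, so Cirrus is the Condorcet winner.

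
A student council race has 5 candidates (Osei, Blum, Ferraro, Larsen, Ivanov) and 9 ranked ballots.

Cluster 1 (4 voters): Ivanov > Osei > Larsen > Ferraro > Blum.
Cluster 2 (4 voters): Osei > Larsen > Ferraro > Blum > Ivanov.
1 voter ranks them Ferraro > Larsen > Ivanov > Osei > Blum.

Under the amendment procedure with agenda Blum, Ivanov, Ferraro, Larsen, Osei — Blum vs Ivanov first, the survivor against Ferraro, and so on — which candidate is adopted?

Osei

Round 1: Blum vs Ivanov — 4–5, Ivanov advances.
Round 2: Ivanov vs Ferraro — 4–5, Ferraro advances.
Round 3: Ferraro vs Larsen — 1–8, Larsen advances.
Round 4: Larsen vs Osei — 1–8, Osei advances.
The agenda winner is Osei.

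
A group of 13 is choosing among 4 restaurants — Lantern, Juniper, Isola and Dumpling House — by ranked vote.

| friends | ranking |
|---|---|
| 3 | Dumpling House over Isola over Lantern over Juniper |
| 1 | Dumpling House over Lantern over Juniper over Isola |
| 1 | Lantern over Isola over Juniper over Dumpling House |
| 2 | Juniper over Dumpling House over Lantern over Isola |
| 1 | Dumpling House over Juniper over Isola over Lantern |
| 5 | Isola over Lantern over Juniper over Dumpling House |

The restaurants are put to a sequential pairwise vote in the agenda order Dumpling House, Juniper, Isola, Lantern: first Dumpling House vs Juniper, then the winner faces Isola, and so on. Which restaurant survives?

Isola

Round 1: Dumpling House vs Juniper — 5–8, Juniper advances.
Round 2: Juniper vs Isola — 4–9, Isola advances.
Round 3: Isola vs Lantern — 9–4, Isola advances.
Isola survives the agenda.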